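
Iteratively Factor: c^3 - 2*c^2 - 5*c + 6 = (c - 1)*(c^2 - c - 6) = (c - 1)*(c + 2)*(c - 3)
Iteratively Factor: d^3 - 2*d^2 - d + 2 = (d - 1)*(d^2 - d - 2) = (d - 2)*(d - 1)*(d + 1)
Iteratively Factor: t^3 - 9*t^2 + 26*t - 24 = (t - 2)*(t^2 - 7*t + 12) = (t - 3)*(t - 2)*(t - 4)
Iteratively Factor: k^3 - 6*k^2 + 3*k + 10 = (k - 5)*(k^2 - k - 2) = (k - 5)*(k - 2)*(k + 1)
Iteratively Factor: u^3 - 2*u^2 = (u)*(u^2 - 2*u) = u*(u - 2)*(u)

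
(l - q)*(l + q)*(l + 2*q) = l^3 + 2*l^2*q - l*q^2 - 2*q^3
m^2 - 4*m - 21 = (m - 7)*(m + 3)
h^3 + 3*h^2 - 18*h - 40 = (h - 4)*(h + 2)*(h + 5)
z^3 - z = z*(z - 1)*(z + 1)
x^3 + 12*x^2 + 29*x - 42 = (x - 1)*(x + 6)*(x + 7)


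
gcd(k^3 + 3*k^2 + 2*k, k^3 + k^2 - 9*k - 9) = k + 1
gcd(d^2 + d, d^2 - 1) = d + 1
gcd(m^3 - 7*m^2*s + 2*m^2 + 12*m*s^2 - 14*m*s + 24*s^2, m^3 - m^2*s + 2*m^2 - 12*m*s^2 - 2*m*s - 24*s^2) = -m^2 + 4*m*s - 2*m + 8*s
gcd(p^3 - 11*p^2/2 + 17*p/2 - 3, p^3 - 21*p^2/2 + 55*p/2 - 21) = p - 2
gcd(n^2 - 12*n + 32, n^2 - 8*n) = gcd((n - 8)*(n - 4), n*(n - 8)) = n - 8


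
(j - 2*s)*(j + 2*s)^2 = j^3 + 2*j^2*s - 4*j*s^2 - 8*s^3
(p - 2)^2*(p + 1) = p^3 - 3*p^2 + 4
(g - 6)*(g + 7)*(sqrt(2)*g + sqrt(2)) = sqrt(2)*g^3 + 2*sqrt(2)*g^2 - 41*sqrt(2)*g - 42*sqrt(2)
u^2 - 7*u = u*(u - 7)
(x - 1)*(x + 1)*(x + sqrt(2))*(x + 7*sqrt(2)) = x^4 + 8*sqrt(2)*x^3 + 13*x^2 - 8*sqrt(2)*x - 14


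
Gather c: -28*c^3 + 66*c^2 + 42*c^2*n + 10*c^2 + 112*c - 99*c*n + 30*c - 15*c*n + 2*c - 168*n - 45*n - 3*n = -28*c^3 + c^2*(42*n + 76) + c*(144 - 114*n) - 216*n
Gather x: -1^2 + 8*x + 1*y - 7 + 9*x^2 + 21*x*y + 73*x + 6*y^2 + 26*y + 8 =9*x^2 + x*(21*y + 81) + 6*y^2 + 27*y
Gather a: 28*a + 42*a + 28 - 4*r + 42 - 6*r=70*a - 10*r + 70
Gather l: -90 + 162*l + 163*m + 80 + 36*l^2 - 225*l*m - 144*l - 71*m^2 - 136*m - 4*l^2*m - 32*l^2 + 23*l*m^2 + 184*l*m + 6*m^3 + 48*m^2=l^2*(4 - 4*m) + l*(23*m^2 - 41*m + 18) + 6*m^3 - 23*m^2 + 27*m - 10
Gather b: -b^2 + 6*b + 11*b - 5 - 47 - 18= -b^2 + 17*b - 70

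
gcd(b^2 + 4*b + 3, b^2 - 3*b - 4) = b + 1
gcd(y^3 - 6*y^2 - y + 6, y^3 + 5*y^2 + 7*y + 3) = y + 1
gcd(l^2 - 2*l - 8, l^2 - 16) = l - 4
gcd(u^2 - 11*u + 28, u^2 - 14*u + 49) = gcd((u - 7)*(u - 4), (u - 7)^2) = u - 7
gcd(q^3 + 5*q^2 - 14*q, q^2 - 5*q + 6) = q - 2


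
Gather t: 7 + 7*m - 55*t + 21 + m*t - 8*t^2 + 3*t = 7*m - 8*t^2 + t*(m - 52) + 28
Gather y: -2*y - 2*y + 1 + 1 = 2 - 4*y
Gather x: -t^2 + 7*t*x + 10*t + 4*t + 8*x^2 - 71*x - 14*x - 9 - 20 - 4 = -t^2 + 14*t + 8*x^2 + x*(7*t - 85) - 33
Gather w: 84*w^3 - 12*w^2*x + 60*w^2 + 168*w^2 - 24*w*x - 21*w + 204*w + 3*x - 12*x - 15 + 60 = 84*w^3 + w^2*(228 - 12*x) + w*(183 - 24*x) - 9*x + 45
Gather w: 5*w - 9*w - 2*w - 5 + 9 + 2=6 - 6*w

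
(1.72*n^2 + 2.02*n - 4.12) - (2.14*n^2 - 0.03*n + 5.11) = -0.42*n^2 + 2.05*n - 9.23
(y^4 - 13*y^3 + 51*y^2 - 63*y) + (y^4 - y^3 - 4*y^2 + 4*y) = 2*y^4 - 14*y^3 + 47*y^2 - 59*y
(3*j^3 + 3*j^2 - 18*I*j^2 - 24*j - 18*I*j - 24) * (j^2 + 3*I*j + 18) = 3*j^5 + 3*j^4 - 9*I*j^4 + 84*j^3 - 9*I*j^3 + 84*j^2 - 396*I*j^2 - 432*j - 396*I*j - 432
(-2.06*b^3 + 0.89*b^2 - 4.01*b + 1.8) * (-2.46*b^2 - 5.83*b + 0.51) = 5.0676*b^5 + 9.8204*b^4 + 3.6253*b^3 + 19.4042*b^2 - 12.5391*b + 0.918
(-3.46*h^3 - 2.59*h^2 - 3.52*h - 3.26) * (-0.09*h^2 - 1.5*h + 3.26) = 0.3114*h^5 + 5.4231*h^4 - 7.0778*h^3 - 2.87*h^2 - 6.5852*h - 10.6276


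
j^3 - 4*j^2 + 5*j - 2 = (j - 2)*(j - 1)^2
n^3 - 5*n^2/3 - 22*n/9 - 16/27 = (n - 8/3)*(n + 1/3)*(n + 2/3)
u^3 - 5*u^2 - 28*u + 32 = (u - 8)*(u - 1)*(u + 4)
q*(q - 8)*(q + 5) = q^3 - 3*q^2 - 40*q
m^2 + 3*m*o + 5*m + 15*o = (m + 5)*(m + 3*o)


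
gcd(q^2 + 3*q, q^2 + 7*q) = q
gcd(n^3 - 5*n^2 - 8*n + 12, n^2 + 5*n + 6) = n + 2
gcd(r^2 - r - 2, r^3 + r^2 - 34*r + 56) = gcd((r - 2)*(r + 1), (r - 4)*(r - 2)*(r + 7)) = r - 2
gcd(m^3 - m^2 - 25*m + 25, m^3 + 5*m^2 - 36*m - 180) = m + 5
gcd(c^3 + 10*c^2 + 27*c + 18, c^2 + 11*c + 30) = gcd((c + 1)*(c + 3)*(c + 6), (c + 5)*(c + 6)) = c + 6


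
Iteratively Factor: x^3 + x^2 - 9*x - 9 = (x + 3)*(x^2 - 2*x - 3) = (x + 1)*(x + 3)*(x - 3)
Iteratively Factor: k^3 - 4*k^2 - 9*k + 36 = (k - 4)*(k^2 - 9) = (k - 4)*(k - 3)*(k + 3)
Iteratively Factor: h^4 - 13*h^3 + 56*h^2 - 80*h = (h - 4)*(h^3 - 9*h^2 + 20*h) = (h - 5)*(h - 4)*(h^2 - 4*h) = (h - 5)*(h - 4)^2*(h)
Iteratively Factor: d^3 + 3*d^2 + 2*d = (d + 1)*(d^2 + 2*d) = d*(d + 1)*(d + 2)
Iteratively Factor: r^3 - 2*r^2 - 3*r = (r + 1)*(r^2 - 3*r) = (r - 3)*(r + 1)*(r)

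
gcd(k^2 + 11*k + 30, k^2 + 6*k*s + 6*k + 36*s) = k + 6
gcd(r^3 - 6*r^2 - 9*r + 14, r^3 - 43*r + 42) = r - 1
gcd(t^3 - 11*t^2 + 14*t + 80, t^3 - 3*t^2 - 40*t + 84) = 1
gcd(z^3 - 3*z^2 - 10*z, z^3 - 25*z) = z^2 - 5*z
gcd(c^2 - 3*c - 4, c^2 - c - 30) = 1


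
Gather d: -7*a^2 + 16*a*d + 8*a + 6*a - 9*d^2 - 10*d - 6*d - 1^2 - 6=-7*a^2 + 14*a - 9*d^2 + d*(16*a - 16) - 7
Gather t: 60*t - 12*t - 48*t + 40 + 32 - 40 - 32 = 0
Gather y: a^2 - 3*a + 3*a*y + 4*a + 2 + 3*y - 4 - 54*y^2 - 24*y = a^2 + a - 54*y^2 + y*(3*a - 21) - 2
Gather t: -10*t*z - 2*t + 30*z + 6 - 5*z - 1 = t*(-10*z - 2) + 25*z + 5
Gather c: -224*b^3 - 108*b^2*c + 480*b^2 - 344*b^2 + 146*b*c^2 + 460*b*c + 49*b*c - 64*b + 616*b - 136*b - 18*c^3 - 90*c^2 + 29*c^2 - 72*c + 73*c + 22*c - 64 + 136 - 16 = -224*b^3 + 136*b^2 + 416*b - 18*c^3 + c^2*(146*b - 61) + c*(-108*b^2 + 509*b + 23) + 56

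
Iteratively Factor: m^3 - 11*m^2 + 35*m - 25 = (m - 1)*(m^2 - 10*m + 25) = (m - 5)*(m - 1)*(m - 5)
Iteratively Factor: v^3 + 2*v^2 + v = (v + 1)*(v^2 + v) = (v + 1)^2*(v)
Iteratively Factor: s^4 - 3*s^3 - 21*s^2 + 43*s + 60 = (s - 3)*(s^3 - 21*s - 20) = (s - 5)*(s - 3)*(s^2 + 5*s + 4) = (s - 5)*(s - 3)*(s + 4)*(s + 1)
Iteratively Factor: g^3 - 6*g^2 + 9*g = (g - 3)*(g^2 - 3*g) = (g - 3)^2*(g)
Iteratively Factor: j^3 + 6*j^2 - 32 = (j + 4)*(j^2 + 2*j - 8) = (j + 4)^2*(j - 2)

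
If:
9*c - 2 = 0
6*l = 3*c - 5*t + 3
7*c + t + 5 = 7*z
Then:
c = 2/9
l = 164/27 - 35*z/6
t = 7*z - 59/9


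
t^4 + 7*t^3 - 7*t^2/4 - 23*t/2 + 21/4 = (t - 1)*(t - 1/2)*(t + 3/2)*(t + 7)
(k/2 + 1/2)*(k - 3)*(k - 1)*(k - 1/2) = k^4/2 - 7*k^3/4 + k^2/4 + 7*k/4 - 3/4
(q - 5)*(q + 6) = q^2 + q - 30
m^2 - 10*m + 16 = (m - 8)*(m - 2)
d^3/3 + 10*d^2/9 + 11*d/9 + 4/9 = (d/3 + 1/3)*(d + 1)*(d + 4/3)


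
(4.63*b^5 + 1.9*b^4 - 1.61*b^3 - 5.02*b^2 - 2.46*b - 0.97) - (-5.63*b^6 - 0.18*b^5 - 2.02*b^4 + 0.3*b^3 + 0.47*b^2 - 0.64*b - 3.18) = 5.63*b^6 + 4.81*b^5 + 3.92*b^4 - 1.91*b^3 - 5.49*b^2 - 1.82*b + 2.21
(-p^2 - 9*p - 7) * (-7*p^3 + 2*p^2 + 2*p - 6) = 7*p^5 + 61*p^4 + 29*p^3 - 26*p^2 + 40*p + 42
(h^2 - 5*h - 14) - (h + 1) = h^2 - 6*h - 15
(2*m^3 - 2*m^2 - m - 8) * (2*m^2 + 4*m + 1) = 4*m^5 + 4*m^4 - 8*m^3 - 22*m^2 - 33*m - 8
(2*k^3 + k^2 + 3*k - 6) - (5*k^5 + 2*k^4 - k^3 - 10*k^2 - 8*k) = -5*k^5 - 2*k^4 + 3*k^3 + 11*k^2 + 11*k - 6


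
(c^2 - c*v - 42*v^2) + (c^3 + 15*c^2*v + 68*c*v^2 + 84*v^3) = c^3 + 15*c^2*v + c^2 + 68*c*v^2 - c*v + 84*v^3 - 42*v^2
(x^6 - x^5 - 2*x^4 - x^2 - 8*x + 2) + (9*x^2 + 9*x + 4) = x^6 - x^5 - 2*x^4 + 8*x^2 + x + 6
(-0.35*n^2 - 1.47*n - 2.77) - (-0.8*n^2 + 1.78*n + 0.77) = 0.45*n^2 - 3.25*n - 3.54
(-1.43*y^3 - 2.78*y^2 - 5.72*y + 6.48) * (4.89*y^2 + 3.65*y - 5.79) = -6.9927*y^5 - 18.8137*y^4 - 29.8381*y^3 + 26.9054*y^2 + 56.7708*y - 37.5192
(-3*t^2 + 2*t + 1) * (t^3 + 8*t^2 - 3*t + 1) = -3*t^5 - 22*t^4 + 26*t^3 - t^2 - t + 1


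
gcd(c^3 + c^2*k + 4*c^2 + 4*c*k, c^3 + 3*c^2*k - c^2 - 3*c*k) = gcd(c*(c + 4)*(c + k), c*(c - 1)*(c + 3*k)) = c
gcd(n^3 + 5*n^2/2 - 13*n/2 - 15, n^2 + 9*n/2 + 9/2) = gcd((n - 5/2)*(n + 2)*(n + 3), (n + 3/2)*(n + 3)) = n + 3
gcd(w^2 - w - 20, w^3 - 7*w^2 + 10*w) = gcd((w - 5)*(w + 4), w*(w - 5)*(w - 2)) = w - 5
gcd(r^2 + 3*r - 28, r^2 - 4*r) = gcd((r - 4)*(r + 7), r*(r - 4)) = r - 4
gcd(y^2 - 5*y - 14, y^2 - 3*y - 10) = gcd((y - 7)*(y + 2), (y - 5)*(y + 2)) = y + 2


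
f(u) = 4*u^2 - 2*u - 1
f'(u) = 8*u - 2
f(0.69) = -0.48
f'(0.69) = 3.52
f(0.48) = -1.04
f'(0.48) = 1.84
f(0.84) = 0.14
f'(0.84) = 4.72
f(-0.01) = -0.98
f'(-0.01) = -2.08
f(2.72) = 23.15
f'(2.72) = 19.76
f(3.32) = 36.45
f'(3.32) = 24.56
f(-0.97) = 4.70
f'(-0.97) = -9.76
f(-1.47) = 10.58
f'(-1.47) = -13.76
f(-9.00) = 341.00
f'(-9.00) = -74.00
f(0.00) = -1.00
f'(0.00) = -2.00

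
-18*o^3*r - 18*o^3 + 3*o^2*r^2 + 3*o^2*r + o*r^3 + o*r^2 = (-3*o + r)*(6*o + r)*(o*r + o)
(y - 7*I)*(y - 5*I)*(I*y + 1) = I*y^3 + 13*y^2 - 47*I*y - 35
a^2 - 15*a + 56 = (a - 8)*(a - 7)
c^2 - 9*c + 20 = (c - 5)*(c - 4)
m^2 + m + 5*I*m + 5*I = (m + 1)*(m + 5*I)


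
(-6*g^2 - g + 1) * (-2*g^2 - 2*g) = 12*g^4 + 14*g^3 - 2*g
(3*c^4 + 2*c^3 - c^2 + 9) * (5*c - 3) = 15*c^5 + c^4 - 11*c^3 + 3*c^2 + 45*c - 27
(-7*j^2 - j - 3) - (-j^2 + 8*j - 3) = -6*j^2 - 9*j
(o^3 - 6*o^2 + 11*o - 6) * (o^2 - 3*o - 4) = o^5 - 9*o^4 + 25*o^3 - 15*o^2 - 26*o + 24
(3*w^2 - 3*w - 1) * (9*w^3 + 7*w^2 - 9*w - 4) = 27*w^5 - 6*w^4 - 57*w^3 + 8*w^2 + 21*w + 4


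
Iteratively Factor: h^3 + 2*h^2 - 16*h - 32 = (h + 4)*(h^2 - 2*h - 8) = (h - 4)*(h + 4)*(h + 2)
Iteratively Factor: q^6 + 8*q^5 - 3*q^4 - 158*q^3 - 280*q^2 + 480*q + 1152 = (q + 4)*(q^5 + 4*q^4 - 19*q^3 - 82*q^2 + 48*q + 288) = (q - 2)*(q + 4)*(q^4 + 6*q^3 - 7*q^2 - 96*q - 144) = (q - 2)*(q + 3)*(q + 4)*(q^3 + 3*q^2 - 16*q - 48) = (q - 2)*(q + 3)*(q + 4)^2*(q^2 - q - 12) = (q - 2)*(q + 3)^2*(q + 4)^2*(q - 4)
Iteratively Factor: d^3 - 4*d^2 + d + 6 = (d - 3)*(d^2 - d - 2) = (d - 3)*(d + 1)*(d - 2)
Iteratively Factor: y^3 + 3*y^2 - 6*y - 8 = (y + 1)*(y^2 + 2*y - 8) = (y - 2)*(y + 1)*(y + 4)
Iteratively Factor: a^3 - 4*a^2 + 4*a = (a)*(a^2 - 4*a + 4) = a*(a - 2)*(a - 2)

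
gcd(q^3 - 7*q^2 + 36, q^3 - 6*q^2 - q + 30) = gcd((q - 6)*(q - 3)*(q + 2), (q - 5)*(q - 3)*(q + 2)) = q^2 - q - 6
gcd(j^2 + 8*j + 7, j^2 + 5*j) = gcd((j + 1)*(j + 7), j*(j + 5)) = 1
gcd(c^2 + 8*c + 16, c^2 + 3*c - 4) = c + 4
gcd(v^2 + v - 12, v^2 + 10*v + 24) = v + 4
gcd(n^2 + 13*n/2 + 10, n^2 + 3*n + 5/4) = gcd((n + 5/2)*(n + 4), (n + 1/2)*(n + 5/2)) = n + 5/2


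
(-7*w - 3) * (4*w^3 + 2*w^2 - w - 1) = -28*w^4 - 26*w^3 + w^2 + 10*w + 3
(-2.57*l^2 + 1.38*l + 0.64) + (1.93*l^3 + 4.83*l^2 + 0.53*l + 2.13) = 1.93*l^3 + 2.26*l^2 + 1.91*l + 2.77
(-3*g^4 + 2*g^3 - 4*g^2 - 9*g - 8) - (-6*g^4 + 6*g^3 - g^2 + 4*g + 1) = 3*g^4 - 4*g^3 - 3*g^2 - 13*g - 9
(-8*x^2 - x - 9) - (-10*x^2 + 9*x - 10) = 2*x^2 - 10*x + 1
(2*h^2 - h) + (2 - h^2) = h^2 - h + 2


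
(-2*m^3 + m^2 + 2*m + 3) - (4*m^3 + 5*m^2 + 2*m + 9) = -6*m^3 - 4*m^2 - 6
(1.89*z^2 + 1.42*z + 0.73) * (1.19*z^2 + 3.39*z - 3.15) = 2.2491*z^4 + 8.0969*z^3 - 0.271*z^2 - 1.9983*z - 2.2995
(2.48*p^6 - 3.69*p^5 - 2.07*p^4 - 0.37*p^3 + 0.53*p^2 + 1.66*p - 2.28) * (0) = 0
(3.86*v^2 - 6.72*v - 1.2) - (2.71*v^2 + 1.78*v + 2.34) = 1.15*v^2 - 8.5*v - 3.54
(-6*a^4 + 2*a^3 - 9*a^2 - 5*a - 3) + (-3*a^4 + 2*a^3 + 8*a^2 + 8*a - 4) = -9*a^4 + 4*a^3 - a^2 + 3*a - 7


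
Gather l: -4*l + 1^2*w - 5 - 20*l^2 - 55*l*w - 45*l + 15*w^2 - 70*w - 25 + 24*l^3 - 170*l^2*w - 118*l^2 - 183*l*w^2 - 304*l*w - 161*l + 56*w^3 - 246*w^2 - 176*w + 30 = 24*l^3 + l^2*(-170*w - 138) + l*(-183*w^2 - 359*w - 210) + 56*w^3 - 231*w^2 - 245*w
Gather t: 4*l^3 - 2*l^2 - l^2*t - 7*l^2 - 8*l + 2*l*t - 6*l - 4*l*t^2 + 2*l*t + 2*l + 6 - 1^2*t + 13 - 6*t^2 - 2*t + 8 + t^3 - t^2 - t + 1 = 4*l^3 - 9*l^2 - 12*l + t^3 + t^2*(-4*l - 7) + t*(-l^2 + 4*l - 4) + 28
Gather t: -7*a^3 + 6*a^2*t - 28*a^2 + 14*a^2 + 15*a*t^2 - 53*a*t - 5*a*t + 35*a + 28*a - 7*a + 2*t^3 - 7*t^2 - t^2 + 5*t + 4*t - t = -7*a^3 - 14*a^2 + 56*a + 2*t^3 + t^2*(15*a - 8) + t*(6*a^2 - 58*a + 8)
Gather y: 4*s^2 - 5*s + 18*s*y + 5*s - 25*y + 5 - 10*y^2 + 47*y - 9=4*s^2 - 10*y^2 + y*(18*s + 22) - 4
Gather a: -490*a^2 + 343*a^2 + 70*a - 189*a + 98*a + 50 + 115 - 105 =-147*a^2 - 21*a + 60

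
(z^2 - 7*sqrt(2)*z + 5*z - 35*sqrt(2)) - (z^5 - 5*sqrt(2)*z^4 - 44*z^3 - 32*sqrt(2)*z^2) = -z^5 + 5*sqrt(2)*z^4 + 44*z^3 + z^2 + 32*sqrt(2)*z^2 - 7*sqrt(2)*z + 5*z - 35*sqrt(2)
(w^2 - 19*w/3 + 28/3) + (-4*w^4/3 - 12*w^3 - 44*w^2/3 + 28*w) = -4*w^4/3 - 12*w^3 - 41*w^2/3 + 65*w/3 + 28/3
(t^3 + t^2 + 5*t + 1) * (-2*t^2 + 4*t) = -2*t^5 + 2*t^4 - 6*t^3 + 18*t^2 + 4*t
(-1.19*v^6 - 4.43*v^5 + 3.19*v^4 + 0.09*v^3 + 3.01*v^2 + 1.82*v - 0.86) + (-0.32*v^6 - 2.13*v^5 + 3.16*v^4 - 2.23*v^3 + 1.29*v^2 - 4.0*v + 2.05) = -1.51*v^6 - 6.56*v^5 + 6.35*v^4 - 2.14*v^3 + 4.3*v^2 - 2.18*v + 1.19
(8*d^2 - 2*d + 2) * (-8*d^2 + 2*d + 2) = -64*d^4 + 32*d^3 - 4*d^2 + 4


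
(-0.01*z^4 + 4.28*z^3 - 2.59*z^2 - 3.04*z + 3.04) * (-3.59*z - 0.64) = 0.0359*z^5 - 15.3588*z^4 + 6.5589*z^3 + 12.5712*z^2 - 8.968*z - 1.9456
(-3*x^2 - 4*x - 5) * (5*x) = -15*x^3 - 20*x^2 - 25*x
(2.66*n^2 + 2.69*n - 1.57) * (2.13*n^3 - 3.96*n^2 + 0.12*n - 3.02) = 5.6658*n^5 - 4.8039*n^4 - 13.6773*n^3 - 1.4932*n^2 - 8.3122*n + 4.7414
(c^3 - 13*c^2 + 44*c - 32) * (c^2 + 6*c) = c^5 - 7*c^4 - 34*c^3 + 232*c^2 - 192*c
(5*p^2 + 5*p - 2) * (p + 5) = 5*p^3 + 30*p^2 + 23*p - 10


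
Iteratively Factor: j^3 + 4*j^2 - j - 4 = (j + 1)*(j^2 + 3*j - 4) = (j + 1)*(j + 4)*(j - 1)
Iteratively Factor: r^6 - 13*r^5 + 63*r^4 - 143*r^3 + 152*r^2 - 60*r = (r - 2)*(r^5 - 11*r^4 + 41*r^3 - 61*r^2 + 30*r) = (r - 2)^2*(r^4 - 9*r^3 + 23*r^2 - 15*r) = (r - 5)*(r - 2)^2*(r^3 - 4*r^2 + 3*r) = (r - 5)*(r - 3)*(r - 2)^2*(r^2 - r) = (r - 5)*(r - 3)*(r - 2)^2*(r - 1)*(r)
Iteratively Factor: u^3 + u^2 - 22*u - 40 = (u + 4)*(u^2 - 3*u - 10) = (u - 5)*(u + 4)*(u + 2)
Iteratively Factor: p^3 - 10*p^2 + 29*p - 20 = (p - 4)*(p^2 - 6*p + 5) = (p - 4)*(p - 1)*(p - 5)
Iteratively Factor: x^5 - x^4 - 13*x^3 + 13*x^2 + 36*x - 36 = (x - 3)*(x^4 + 2*x^3 - 7*x^2 - 8*x + 12) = (x - 3)*(x + 3)*(x^3 - x^2 - 4*x + 4) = (x - 3)*(x - 2)*(x + 3)*(x^2 + x - 2) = (x - 3)*(x - 2)*(x - 1)*(x + 3)*(x + 2)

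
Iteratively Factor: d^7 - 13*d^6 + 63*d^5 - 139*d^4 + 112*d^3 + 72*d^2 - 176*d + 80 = (d - 2)*(d^6 - 11*d^5 + 41*d^4 - 57*d^3 - 2*d^2 + 68*d - 40) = (d - 2)*(d + 1)*(d^5 - 12*d^4 + 53*d^3 - 110*d^2 + 108*d - 40) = (d - 2)^2*(d + 1)*(d^4 - 10*d^3 + 33*d^2 - 44*d + 20) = (d - 2)^3*(d + 1)*(d^3 - 8*d^2 + 17*d - 10) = (d - 5)*(d - 2)^3*(d + 1)*(d^2 - 3*d + 2) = (d - 5)*(d - 2)^4*(d + 1)*(d - 1)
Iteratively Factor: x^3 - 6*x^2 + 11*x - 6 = (x - 1)*(x^2 - 5*x + 6) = (x - 2)*(x - 1)*(x - 3)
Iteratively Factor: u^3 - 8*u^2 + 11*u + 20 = (u - 4)*(u^2 - 4*u - 5) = (u - 4)*(u + 1)*(u - 5)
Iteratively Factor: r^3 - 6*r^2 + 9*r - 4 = (r - 1)*(r^2 - 5*r + 4) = (r - 4)*(r - 1)*(r - 1)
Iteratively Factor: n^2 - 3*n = (n)*(n - 3)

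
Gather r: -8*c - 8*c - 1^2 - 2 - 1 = -16*c - 4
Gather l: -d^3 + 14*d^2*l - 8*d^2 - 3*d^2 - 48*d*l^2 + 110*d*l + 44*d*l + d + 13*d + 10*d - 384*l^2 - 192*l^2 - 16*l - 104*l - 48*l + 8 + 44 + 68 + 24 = -d^3 - 11*d^2 + 24*d + l^2*(-48*d - 576) + l*(14*d^2 + 154*d - 168) + 144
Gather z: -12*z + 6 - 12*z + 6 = 12 - 24*z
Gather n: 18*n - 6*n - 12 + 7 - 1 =12*n - 6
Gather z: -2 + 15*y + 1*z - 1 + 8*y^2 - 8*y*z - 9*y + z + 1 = 8*y^2 + 6*y + z*(2 - 8*y) - 2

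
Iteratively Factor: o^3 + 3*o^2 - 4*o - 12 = (o + 2)*(o^2 + o - 6) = (o - 2)*(o + 2)*(o + 3)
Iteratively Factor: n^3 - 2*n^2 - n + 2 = (n + 1)*(n^2 - 3*n + 2) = (n - 2)*(n + 1)*(n - 1)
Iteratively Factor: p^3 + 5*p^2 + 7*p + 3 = (p + 3)*(p^2 + 2*p + 1) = (p + 1)*(p + 3)*(p + 1)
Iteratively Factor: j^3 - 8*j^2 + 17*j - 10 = (j - 2)*(j^2 - 6*j + 5) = (j - 2)*(j - 1)*(j - 5)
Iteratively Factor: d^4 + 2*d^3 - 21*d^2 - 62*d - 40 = (d + 4)*(d^3 - 2*d^2 - 13*d - 10) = (d - 5)*(d + 4)*(d^2 + 3*d + 2) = (d - 5)*(d + 1)*(d + 4)*(d + 2)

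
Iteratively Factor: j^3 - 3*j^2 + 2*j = (j - 2)*(j^2 - j) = (j - 2)*(j - 1)*(j)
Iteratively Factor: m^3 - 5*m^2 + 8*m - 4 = (m - 2)*(m^2 - 3*m + 2) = (m - 2)*(m - 1)*(m - 2)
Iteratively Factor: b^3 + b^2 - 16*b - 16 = (b + 4)*(b^2 - 3*b - 4) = (b + 1)*(b + 4)*(b - 4)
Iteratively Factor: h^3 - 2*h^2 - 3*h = (h - 3)*(h^2 + h) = h*(h - 3)*(h + 1)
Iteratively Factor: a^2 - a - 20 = (a - 5)*(a + 4)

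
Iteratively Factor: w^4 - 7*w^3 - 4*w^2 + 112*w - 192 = (w - 4)*(w^3 - 3*w^2 - 16*w + 48) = (w - 4)*(w - 3)*(w^2 - 16) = (w - 4)^2*(w - 3)*(w + 4)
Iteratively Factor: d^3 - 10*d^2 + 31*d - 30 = (d - 2)*(d^2 - 8*d + 15) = (d - 5)*(d - 2)*(d - 3)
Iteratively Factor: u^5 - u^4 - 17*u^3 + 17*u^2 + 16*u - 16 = (u - 1)*(u^4 - 17*u^2 + 16) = (u - 4)*(u - 1)*(u^3 + 4*u^2 - u - 4) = (u - 4)*(u - 1)*(u + 4)*(u^2 - 1) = (u - 4)*(u - 1)*(u + 1)*(u + 4)*(u - 1)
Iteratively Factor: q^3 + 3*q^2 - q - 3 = (q + 1)*(q^2 + 2*q - 3) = (q + 1)*(q + 3)*(q - 1)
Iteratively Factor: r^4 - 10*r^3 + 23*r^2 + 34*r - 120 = (r + 2)*(r^3 - 12*r^2 + 47*r - 60) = (r - 5)*(r + 2)*(r^2 - 7*r + 12) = (r - 5)*(r - 4)*(r + 2)*(r - 3)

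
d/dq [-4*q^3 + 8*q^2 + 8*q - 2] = -12*q^2 + 16*q + 8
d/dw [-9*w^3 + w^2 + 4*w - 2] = -27*w^2 + 2*w + 4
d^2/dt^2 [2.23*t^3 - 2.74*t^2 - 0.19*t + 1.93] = 13.38*t - 5.48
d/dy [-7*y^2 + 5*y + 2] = 5 - 14*y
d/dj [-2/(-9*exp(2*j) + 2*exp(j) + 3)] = (4 - 36*exp(j))*exp(j)/(-9*exp(2*j) + 2*exp(j) + 3)^2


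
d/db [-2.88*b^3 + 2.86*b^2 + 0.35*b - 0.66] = -8.64*b^2 + 5.72*b + 0.35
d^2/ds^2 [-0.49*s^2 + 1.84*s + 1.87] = -0.980000000000000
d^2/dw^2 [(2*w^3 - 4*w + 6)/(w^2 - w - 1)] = 16*(3*w^2 - 3*w + 2)/(w^6 - 3*w^5 + 5*w^3 - 3*w - 1)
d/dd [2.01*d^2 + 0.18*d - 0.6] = 4.02*d + 0.18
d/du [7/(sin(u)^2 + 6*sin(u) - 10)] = -14*(sin(u) + 3)*cos(u)/(sin(u)^2 + 6*sin(u) - 10)^2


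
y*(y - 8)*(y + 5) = y^3 - 3*y^2 - 40*y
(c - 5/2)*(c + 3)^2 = c^3 + 7*c^2/2 - 6*c - 45/2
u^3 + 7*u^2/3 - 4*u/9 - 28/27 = (u - 2/3)*(u + 2/3)*(u + 7/3)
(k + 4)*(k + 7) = k^2 + 11*k + 28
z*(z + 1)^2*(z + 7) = z^4 + 9*z^3 + 15*z^2 + 7*z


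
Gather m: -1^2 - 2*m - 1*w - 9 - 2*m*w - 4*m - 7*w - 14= m*(-2*w - 6) - 8*w - 24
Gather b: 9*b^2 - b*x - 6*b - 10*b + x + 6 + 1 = 9*b^2 + b*(-x - 16) + x + 7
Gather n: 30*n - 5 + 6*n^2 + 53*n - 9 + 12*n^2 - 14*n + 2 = 18*n^2 + 69*n - 12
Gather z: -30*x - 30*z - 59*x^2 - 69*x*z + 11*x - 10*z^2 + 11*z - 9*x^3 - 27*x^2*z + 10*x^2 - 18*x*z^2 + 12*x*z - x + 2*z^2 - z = -9*x^3 - 49*x^2 - 20*x + z^2*(-18*x - 8) + z*(-27*x^2 - 57*x - 20)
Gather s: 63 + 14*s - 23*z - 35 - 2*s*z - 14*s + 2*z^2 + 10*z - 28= -2*s*z + 2*z^2 - 13*z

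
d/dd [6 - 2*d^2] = -4*d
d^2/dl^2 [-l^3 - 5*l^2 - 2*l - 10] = -6*l - 10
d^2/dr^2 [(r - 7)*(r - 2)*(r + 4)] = 6*r - 10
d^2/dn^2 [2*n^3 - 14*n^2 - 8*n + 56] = 12*n - 28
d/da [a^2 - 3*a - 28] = 2*a - 3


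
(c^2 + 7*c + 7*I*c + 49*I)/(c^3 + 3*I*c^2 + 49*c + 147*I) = (c + 7)/(c^2 - 4*I*c + 21)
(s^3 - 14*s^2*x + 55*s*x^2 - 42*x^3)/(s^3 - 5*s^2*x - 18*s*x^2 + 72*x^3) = (-s^2 + 8*s*x - 7*x^2)/(-s^2 - s*x + 12*x^2)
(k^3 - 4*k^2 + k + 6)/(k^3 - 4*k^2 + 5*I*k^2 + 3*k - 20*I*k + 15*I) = (k^2 - k - 2)/(k^2 + k*(-1 + 5*I) - 5*I)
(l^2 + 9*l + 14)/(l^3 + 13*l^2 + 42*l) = (l + 2)/(l*(l + 6))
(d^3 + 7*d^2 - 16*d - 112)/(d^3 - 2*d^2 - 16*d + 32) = (d + 7)/(d - 2)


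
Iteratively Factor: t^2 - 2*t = (t - 2)*(t)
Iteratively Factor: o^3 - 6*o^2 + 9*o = (o)*(o^2 - 6*o + 9) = o*(o - 3)*(o - 3)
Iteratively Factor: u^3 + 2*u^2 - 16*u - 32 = (u + 2)*(u^2 - 16) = (u - 4)*(u + 2)*(u + 4)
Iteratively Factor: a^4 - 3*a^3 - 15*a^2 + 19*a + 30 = (a - 2)*(a^3 - a^2 - 17*a - 15) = (a - 2)*(a + 1)*(a^2 - 2*a - 15) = (a - 2)*(a + 1)*(a + 3)*(a - 5)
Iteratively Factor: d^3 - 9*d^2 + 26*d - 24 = (d - 3)*(d^2 - 6*d + 8) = (d - 4)*(d - 3)*(d - 2)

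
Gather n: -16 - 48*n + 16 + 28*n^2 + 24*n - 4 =28*n^2 - 24*n - 4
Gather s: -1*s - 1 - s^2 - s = -s^2 - 2*s - 1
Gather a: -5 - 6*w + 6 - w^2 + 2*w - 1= -w^2 - 4*w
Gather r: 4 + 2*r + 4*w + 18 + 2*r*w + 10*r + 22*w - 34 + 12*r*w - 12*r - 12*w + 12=14*r*w + 14*w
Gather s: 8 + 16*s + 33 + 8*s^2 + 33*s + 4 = 8*s^2 + 49*s + 45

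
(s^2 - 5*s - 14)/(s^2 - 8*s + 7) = (s + 2)/(s - 1)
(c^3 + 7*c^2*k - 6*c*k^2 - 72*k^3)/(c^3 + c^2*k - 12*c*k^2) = (c + 6*k)/c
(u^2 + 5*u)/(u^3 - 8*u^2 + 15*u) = (u + 5)/(u^2 - 8*u + 15)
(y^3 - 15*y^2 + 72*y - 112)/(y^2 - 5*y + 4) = (y^2 - 11*y + 28)/(y - 1)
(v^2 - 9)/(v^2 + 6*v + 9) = (v - 3)/(v + 3)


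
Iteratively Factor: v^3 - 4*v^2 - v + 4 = (v - 4)*(v^2 - 1) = (v - 4)*(v + 1)*(v - 1)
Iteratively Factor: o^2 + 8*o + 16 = (o + 4)*(o + 4)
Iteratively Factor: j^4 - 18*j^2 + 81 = (j - 3)*(j^3 + 3*j^2 - 9*j - 27) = (j - 3)^2*(j^2 + 6*j + 9) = (j - 3)^2*(j + 3)*(j + 3)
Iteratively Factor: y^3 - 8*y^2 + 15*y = (y)*(y^2 - 8*y + 15) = y*(y - 3)*(y - 5)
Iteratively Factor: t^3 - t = (t)*(t^2 - 1) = t*(t + 1)*(t - 1)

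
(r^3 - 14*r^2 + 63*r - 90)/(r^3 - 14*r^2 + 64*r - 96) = (r^2 - 8*r + 15)/(r^2 - 8*r + 16)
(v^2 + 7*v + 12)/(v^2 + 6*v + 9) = (v + 4)/(v + 3)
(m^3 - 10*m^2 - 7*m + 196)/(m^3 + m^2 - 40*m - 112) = (m - 7)/(m + 4)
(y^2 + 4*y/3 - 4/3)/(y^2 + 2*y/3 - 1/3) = (3*y^2 + 4*y - 4)/(3*y^2 + 2*y - 1)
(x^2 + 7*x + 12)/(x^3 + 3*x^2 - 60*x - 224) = (x + 3)/(x^2 - x - 56)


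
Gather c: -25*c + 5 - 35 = -25*c - 30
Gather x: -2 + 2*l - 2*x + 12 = 2*l - 2*x + 10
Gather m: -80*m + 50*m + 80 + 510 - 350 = 240 - 30*m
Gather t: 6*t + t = 7*t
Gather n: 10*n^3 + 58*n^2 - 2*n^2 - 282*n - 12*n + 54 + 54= 10*n^3 + 56*n^2 - 294*n + 108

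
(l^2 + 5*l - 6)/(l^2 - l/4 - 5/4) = 4*(-l^2 - 5*l + 6)/(-4*l^2 + l + 5)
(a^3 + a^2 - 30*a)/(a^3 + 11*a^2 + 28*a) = (a^2 + a - 30)/(a^2 + 11*a + 28)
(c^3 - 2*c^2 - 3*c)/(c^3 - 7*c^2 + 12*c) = (c + 1)/(c - 4)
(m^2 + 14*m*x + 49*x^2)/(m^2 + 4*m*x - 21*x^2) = (-m - 7*x)/(-m + 3*x)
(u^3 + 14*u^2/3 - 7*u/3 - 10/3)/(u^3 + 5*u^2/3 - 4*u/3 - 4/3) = (u + 5)/(u + 2)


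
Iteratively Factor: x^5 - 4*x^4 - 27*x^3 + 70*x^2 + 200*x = (x + 2)*(x^4 - 6*x^3 - 15*x^2 + 100*x) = (x - 5)*(x + 2)*(x^3 - x^2 - 20*x) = (x - 5)*(x + 2)*(x + 4)*(x^2 - 5*x) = (x - 5)^2*(x + 2)*(x + 4)*(x)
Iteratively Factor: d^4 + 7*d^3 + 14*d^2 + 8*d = (d + 2)*(d^3 + 5*d^2 + 4*d) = d*(d + 2)*(d^2 + 5*d + 4) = d*(d + 2)*(d + 4)*(d + 1)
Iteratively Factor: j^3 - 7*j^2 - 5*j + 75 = (j + 3)*(j^2 - 10*j + 25) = (j - 5)*(j + 3)*(j - 5)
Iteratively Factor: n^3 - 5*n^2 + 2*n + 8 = (n - 4)*(n^2 - n - 2) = (n - 4)*(n + 1)*(n - 2)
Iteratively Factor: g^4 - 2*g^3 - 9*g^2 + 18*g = (g - 2)*(g^3 - 9*g) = (g - 2)*(g + 3)*(g^2 - 3*g) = (g - 3)*(g - 2)*(g + 3)*(g)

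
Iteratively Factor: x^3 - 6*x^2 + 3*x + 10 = (x - 5)*(x^2 - x - 2) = (x - 5)*(x - 2)*(x + 1)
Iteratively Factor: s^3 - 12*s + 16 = (s - 2)*(s^2 + 2*s - 8) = (s - 2)*(s + 4)*(s - 2)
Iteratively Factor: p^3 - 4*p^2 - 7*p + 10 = (p - 5)*(p^2 + p - 2) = (p - 5)*(p + 2)*(p - 1)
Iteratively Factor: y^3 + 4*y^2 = (y)*(y^2 + 4*y) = y^2*(y + 4)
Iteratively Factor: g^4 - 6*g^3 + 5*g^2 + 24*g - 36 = (g - 3)*(g^3 - 3*g^2 - 4*g + 12) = (g - 3)*(g - 2)*(g^2 - g - 6) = (g - 3)*(g - 2)*(g + 2)*(g - 3)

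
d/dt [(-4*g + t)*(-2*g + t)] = -6*g + 2*t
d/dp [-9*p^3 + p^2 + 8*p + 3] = -27*p^2 + 2*p + 8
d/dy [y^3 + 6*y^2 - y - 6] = 3*y^2 + 12*y - 1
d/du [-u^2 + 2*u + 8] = 2 - 2*u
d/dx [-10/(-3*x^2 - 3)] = -20*x/(3*(x^2 + 1)^2)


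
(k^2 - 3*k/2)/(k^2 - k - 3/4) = 2*k/(2*k + 1)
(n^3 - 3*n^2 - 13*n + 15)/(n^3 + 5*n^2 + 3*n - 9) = (n - 5)/(n + 3)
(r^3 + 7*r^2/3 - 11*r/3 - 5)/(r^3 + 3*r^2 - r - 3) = (r - 5/3)/(r - 1)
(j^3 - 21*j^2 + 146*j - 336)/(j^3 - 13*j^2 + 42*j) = (j - 8)/j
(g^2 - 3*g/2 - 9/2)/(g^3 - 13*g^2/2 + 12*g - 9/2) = (2*g + 3)/(2*g^2 - 7*g + 3)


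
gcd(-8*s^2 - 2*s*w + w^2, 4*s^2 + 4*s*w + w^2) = 2*s + w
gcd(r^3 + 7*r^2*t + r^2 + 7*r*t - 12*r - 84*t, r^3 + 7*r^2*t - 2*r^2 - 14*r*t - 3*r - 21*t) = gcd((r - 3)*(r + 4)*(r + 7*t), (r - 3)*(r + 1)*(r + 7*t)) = r^2 + 7*r*t - 3*r - 21*t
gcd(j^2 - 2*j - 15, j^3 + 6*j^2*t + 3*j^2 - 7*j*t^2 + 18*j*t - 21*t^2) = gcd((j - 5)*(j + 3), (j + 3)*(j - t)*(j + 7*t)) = j + 3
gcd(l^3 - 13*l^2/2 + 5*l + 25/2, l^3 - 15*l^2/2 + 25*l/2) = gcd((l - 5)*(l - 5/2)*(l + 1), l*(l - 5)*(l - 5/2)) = l^2 - 15*l/2 + 25/2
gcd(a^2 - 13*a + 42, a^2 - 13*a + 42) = a^2 - 13*a + 42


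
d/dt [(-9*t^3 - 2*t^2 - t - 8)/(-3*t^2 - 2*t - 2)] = (27*t^4 + 36*t^3 + 55*t^2 - 40*t - 14)/(9*t^4 + 12*t^3 + 16*t^2 + 8*t + 4)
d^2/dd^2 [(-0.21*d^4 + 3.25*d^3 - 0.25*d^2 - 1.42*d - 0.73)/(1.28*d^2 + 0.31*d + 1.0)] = (-0.688127999999999*d^6 - 0.499967999999996*d^5 - 1.733886*d^4 - 13.191606*d^3 - 1.731192*d^2 + 28.667616*d + 2.108894)/(2.097152*d^6 + 1.523712*d^5 + 5.284224*d^4 + 2.410591*d^3 + 4.1283*d^2 + 0.93*d + 1.0)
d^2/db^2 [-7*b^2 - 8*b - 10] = -14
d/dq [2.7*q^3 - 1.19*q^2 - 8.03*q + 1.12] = 8.1*q^2 - 2.38*q - 8.03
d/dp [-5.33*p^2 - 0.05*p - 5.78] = -10.66*p - 0.05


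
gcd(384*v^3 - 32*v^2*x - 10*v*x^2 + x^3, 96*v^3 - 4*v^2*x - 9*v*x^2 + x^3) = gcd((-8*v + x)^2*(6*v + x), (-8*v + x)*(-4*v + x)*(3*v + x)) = -8*v + x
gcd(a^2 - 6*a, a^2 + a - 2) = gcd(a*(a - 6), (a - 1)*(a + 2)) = 1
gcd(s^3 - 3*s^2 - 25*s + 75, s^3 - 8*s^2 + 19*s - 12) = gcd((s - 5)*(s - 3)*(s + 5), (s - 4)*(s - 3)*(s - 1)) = s - 3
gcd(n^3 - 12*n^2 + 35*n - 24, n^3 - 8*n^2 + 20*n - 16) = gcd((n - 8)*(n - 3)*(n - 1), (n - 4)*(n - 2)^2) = 1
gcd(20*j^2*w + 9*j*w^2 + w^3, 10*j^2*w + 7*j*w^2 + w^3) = 5*j*w + w^2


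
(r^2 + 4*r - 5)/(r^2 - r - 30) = (r - 1)/(r - 6)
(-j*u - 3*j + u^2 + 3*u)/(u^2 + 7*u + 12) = (-j + u)/(u + 4)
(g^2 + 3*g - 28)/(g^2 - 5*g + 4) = (g + 7)/(g - 1)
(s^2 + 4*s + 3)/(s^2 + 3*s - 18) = (s^2 + 4*s + 3)/(s^2 + 3*s - 18)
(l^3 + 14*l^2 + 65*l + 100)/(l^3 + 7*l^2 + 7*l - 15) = (l^2 + 9*l + 20)/(l^2 + 2*l - 3)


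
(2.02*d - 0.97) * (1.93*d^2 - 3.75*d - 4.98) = 3.8986*d^3 - 9.4471*d^2 - 6.4221*d + 4.8306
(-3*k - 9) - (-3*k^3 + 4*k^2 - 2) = 3*k^3 - 4*k^2 - 3*k - 7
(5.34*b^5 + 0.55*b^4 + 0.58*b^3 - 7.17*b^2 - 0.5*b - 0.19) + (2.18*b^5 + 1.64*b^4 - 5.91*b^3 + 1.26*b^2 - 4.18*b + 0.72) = 7.52*b^5 + 2.19*b^4 - 5.33*b^3 - 5.91*b^2 - 4.68*b + 0.53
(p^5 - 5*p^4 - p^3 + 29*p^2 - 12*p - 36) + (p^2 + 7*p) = p^5 - 5*p^4 - p^3 + 30*p^2 - 5*p - 36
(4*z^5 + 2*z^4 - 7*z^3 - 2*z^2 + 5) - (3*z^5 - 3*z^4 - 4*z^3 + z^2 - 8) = z^5 + 5*z^4 - 3*z^3 - 3*z^2 + 13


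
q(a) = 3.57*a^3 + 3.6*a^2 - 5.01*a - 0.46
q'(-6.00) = 337.35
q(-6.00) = -611.92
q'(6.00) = 423.75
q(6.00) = 870.20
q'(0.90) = 10.15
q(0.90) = 0.55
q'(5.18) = 319.66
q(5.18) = 566.39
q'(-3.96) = 134.43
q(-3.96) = -145.86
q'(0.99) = 12.61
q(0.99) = 1.57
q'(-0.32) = -6.22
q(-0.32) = 1.39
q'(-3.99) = 136.77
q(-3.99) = -149.93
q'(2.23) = 64.31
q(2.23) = 45.86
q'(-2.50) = 43.93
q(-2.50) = -21.22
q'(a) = 10.71*a^2 + 7.2*a - 5.01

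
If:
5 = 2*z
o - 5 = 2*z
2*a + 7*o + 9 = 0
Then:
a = -79/2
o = 10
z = 5/2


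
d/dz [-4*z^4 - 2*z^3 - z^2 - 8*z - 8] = -16*z^3 - 6*z^2 - 2*z - 8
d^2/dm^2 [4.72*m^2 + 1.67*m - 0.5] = 9.44000000000000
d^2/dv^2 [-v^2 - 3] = -2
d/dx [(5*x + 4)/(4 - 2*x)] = 7/(x^2 - 4*x + 4)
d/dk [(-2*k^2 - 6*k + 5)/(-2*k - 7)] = 4*(k^2 + 7*k + 13)/(4*k^2 + 28*k + 49)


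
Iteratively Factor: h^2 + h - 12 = (h - 3)*(h + 4)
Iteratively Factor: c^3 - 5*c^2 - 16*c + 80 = (c - 5)*(c^2 - 16) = (c - 5)*(c - 4)*(c + 4)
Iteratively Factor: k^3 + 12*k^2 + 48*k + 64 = (k + 4)*(k^2 + 8*k + 16) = (k + 4)^2*(k + 4)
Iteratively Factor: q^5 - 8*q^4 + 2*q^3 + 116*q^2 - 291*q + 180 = (q - 3)*(q^4 - 5*q^3 - 13*q^2 + 77*q - 60) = (q - 5)*(q - 3)*(q^3 - 13*q + 12) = (q - 5)*(q - 3)*(q + 4)*(q^2 - 4*q + 3) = (q - 5)*(q - 3)*(q - 1)*(q + 4)*(q - 3)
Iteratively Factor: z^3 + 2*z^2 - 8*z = (z + 4)*(z^2 - 2*z) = (z - 2)*(z + 4)*(z)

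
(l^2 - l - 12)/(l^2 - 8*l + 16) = (l + 3)/(l - 4)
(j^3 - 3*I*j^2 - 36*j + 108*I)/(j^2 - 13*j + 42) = (j^2 + 3*j*(2 - I) - 18*I)/(j - 7)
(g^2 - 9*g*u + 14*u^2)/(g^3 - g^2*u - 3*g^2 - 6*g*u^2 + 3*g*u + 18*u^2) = (g^2 - 9*g*u + 14*u^2)/(g^3 - g^2*u - 3*g^2 - 6*g*u^2 + 3*g*u + 18*u^2)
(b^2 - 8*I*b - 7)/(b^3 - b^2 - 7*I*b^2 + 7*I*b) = (b - I)/(b*(b - 1))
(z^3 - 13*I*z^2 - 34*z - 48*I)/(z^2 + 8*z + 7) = (z^3 - 13*I*z^2 - 34*z - 48*I)/(z^2 + 8*z + 7)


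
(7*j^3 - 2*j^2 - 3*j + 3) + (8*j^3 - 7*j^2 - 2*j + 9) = 15*j^3 - 9*j^2 - 5*j + 12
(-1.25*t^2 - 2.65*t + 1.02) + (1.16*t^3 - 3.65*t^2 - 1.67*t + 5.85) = 1.16*t^3 - 4.9*t^2 - 4.32*t + 6.87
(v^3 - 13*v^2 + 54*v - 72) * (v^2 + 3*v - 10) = v^5 - 10*v^4 + 5*v^3 + 220*v^2 - 756*v + 720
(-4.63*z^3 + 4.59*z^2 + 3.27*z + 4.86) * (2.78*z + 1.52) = -12.8714*z^4 + 5.7226*z^3 + 16.0674*z^2 + 18.4812*z + 7.3872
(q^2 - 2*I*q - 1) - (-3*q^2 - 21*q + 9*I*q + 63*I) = 4*q^2 + 21*q - 11*I*q - 1 - 63*I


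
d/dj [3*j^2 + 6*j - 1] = 6*j + 6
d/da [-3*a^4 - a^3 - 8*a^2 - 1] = a*(-12*a^2 - 3*a - 16)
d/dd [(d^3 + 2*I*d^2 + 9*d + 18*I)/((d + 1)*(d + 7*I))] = (d^4 + d^3*(2 + 14*I) + d^2*(-23 + 23*I) + d*(-28 - 36*I) + 126 + 45*I)/(d^4 + d^3*(2 + 14*I) + d^2*(-48 + 28*I) + d*(-98 + 14*I) - 49)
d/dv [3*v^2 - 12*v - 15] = 6*v - 12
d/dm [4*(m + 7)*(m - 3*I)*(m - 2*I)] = 12*m^2 + m*(56 - 40*I) - 24 - 140*I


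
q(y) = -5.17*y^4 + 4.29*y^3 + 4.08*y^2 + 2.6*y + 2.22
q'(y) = -20.68*y^3 + 12.87*y^2 + 8.16*y + 2.6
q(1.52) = 3.07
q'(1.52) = -27.89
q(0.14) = 2.67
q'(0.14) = 3.94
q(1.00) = 8.02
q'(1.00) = 2.95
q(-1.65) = -48.55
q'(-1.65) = 117.07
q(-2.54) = -263.55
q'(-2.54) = 403.79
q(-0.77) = -1.14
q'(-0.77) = 13.39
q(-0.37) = 1.50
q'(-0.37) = 2.39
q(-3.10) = -571.89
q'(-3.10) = 717.06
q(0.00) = 2.22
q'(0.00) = 2.60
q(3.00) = -256.20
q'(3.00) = -415.45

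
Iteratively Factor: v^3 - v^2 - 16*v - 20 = (v - 5)*(v^2 + 4*v + 4) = (v - 5)*(v + 2)*(v + 2)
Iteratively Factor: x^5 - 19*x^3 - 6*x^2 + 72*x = (x - 4)*(x^4 + 4*x^3 - 3*x^2 - 18*x) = (x - 4)*(x + 3)*(x^3 + x^2 - 6*x) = x*(x - 4)*(x + 3)*(x^2 + x - 6) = x*(x - 4)*(x - 2)*(x + 3)*(x + 3)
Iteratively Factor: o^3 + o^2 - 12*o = (o - 3)*(o^2 + 4*o) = o*(o - 3)*(o + 4)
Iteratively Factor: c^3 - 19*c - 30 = (c - 5)*(c^2 + 5*c + 6) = (c - 5)*(c + 2)*(c + 3)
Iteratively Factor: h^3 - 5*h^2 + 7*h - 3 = (h - 3)*(h^2 - 2*h + 1) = (h - 3)*(h - 1)*(h - 1)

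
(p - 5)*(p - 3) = p^2 - 8*p + 15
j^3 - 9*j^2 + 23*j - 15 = (j - 5)*(j - 3)*(j - 1)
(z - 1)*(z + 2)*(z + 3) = z^3 + 4*z^2 + z - 6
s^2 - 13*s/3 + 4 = (s - 3)*(s - 4/3)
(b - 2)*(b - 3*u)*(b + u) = b^3 - 2*b^2*u - 2*b^2 - 3*b*u^2 + 4*b*u + 6*u^2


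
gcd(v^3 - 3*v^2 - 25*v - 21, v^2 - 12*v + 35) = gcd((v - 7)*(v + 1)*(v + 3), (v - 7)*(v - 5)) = v - 7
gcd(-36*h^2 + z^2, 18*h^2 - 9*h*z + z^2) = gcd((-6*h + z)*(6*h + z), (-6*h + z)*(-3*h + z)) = -6*h + z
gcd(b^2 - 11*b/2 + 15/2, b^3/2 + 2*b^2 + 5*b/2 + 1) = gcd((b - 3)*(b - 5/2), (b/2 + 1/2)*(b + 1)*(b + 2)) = 1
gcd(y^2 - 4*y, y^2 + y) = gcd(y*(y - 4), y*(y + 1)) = y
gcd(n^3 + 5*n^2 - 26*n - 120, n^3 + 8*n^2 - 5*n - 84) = n + 4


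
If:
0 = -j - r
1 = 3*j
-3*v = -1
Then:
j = 1/3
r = -1/3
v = 1/3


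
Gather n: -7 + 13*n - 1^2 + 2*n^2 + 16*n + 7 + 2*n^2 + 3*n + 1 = 4*n^2 + 32*n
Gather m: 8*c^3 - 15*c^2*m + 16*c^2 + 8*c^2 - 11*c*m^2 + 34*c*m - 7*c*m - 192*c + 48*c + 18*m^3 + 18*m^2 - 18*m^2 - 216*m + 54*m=8*c^3 + 24*c^2 - 11*c*m^2 - 144*c + 18*m^3 + m*(-15*c^2 + 27*c - 162)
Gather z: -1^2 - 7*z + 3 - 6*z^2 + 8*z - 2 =-6*z^2 + z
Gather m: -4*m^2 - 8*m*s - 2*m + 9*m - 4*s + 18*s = -4*m^2 + m*(7 - 8*s) + 14*s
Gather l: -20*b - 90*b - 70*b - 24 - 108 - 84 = -180*b - 216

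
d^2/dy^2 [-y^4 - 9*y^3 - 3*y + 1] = 6*y*(-2*y - 9)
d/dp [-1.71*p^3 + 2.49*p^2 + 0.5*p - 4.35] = -5.13*p^2 + 4.98*p + 0.5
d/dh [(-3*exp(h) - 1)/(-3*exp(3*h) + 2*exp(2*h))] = (-18*exp(2*h) - 3*exp(h) + 4)*exp(-2*h)/(9*exp(2*h) - 12*exp(h) + 4)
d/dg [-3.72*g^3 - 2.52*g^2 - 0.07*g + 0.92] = -11.16*g^2 - 5.04*g - 0.07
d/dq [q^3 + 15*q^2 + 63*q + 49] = 3*q^2 + 30*q + 63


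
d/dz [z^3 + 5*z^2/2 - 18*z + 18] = 3*z^2 + 5*z - 18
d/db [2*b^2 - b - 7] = 4*b - 1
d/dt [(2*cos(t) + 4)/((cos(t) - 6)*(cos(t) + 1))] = 2*(cos(t)^2 + 4*cos(t) - 4)*sin(t)/((cos(t) - 6)^2*(cos(t) + 1)^2)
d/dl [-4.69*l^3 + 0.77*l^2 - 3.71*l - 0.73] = -14.07*l^2 + 1.54*l - 3.71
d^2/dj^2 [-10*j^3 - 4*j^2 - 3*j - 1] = -60*j - 8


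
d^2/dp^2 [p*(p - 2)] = 2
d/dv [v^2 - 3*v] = 2*v - 3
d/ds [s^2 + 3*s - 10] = 2*s + 3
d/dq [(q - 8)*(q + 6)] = 2*q - 2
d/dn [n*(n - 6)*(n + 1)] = 3*n^2 - 10*n - 6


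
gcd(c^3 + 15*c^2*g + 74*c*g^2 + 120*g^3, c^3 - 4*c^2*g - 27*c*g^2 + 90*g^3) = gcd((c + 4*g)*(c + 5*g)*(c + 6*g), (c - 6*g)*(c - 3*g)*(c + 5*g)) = c + 5*g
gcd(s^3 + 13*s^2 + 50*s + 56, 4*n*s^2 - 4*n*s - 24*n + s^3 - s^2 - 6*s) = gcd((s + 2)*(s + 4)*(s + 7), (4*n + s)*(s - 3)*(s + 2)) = s + 2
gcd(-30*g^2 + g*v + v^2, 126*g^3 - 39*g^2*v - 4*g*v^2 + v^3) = 6*g + v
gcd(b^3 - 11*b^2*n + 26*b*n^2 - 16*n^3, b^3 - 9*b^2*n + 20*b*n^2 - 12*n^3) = b^2 - 3*b*n + 2*n^2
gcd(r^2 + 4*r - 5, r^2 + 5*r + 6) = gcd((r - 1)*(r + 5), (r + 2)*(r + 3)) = 1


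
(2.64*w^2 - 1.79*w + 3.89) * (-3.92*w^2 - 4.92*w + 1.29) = -10.3488*w^4 - 5.972*w^3 - 3.0364*w^2 - 21.4479*w + 5.0181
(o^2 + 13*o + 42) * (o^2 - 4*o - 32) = o^4 + 9*o^3 - 42*o^2 - 584*o - 1344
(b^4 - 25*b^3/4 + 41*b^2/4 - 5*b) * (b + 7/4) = b^5 - 9*b^4/2 - 11*b^3/16 + 207*b^2/16 - 35*b/4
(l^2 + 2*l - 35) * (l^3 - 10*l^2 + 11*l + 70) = l^5 - 8*l^4 - 44*l^3 + 442*l^2 - 245*l - 2450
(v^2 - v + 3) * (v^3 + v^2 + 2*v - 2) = v^5 + 4*v^3 - v^2 + 8*v - 6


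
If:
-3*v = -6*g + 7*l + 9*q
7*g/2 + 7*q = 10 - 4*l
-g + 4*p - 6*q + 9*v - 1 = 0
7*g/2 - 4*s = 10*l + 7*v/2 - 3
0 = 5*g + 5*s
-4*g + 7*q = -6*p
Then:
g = 52909/37686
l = 36343/25124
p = 158677/150744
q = -7537/75372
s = -52909/37686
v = -3359/12562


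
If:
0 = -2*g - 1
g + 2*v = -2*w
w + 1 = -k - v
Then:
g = -1/2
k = -5/4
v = 1/4 - w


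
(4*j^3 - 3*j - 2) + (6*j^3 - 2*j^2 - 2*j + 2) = 10*j^3 - 2*j^2 - 5*j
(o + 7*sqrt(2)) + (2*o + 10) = 3*o + 7*sqrt(2) + 10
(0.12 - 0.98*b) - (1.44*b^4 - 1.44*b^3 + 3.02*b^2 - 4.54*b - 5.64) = -1.44*b^4 + 1.44*b^3 - 3.02*b^2 + 3.56*b + 5.76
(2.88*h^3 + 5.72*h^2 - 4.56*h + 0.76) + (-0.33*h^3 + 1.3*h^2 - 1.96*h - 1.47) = 2.55*h^3 + 7.02*h^2 - 6.52*h - 0.71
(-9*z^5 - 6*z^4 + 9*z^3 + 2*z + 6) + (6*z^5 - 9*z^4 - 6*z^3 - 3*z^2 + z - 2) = -3*z^5 - 15*z^4 + 3*z^3 - 3*z^2 + 3*z + 4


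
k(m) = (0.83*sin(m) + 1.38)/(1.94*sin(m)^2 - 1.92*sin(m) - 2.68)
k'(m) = (-3.88*sin(m)*cos(m) + 1.92*cos(m))*(0.83*sin(m) + 1.38)/(1.94*sin(m)^2 - 1.92*sin(m) - 2.68)^2 + 0.83*cos(m)/(1.94*sin(m)^2 - 1.92*sin(m) - 2.68) = (-1.6102*sin(m)^2 - 5.3544*sin(m) + 0.425199999999999)*cos(m)/(3.7636*sin(m)^4 - 7.4496*sin(m)^3 - 6.712*sin(m)^2 + 10.2912*sin(m) + 7.1824)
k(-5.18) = -0.74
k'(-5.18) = -0.31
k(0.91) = -0.68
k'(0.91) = -0.33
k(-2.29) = -5.50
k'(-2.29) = -123.46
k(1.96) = -0.77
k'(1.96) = 0.29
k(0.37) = -0.54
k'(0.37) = -0.16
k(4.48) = 0.56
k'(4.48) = -0.90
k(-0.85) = -5.31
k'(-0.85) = 114.92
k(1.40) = -0.82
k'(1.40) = -0.15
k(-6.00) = -0.53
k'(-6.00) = -0.12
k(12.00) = -0.86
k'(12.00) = 2.01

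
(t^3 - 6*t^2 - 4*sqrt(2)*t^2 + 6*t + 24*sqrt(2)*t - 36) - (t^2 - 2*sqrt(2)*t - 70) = t^3 - 7*t^2 - 4*sqrt(2)*t^2 + 6*t + 26*sqrt(2)*t + 34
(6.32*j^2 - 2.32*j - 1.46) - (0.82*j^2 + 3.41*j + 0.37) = 5.5*j^2 - 5.73*j - 1.83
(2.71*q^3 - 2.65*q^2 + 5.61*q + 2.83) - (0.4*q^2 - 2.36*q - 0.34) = 2.71*q^3 - 3.05*q^2 + 7.97*q + 3.17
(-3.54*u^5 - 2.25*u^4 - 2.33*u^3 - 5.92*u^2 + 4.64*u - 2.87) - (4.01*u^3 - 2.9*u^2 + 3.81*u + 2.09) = -3.54*u^5 - 2.25*u^4 - 6.34*u^3 - 3.02*u^2 + 0.83*u - 4.96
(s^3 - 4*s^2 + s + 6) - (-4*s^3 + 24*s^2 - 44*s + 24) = 5*s^3 - 28*s^2 + 45*s - 18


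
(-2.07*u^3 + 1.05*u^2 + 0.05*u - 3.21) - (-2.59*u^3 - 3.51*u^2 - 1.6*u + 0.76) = 0.52*u^3 + 4.56*u^2 + 1.65*u - 3.97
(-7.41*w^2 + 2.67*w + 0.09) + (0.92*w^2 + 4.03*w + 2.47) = -6.49*w^2 + 6.7*w + 2.56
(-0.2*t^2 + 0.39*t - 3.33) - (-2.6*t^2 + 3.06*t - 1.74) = 2.4*t^2 - 2.67*t - 1.59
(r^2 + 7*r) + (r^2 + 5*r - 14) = 2*r^2 + 12*r - 14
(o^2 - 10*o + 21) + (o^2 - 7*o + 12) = 2*o^2 - 17*o + 33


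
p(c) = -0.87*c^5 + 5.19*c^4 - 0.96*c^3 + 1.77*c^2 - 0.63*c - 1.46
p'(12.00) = -54701.19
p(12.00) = -110277.02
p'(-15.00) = -290985.48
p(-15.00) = 927046.24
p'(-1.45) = -94.34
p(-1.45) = 34.62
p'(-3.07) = -1025.73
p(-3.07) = 743.21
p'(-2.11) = -302.16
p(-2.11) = 156.03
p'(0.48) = 2.47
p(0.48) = -1.21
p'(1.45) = 42.51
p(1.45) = 15.79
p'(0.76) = 8.06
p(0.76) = 0.17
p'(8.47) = -9950.93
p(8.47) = -11677.42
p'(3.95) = 188.90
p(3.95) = 391.37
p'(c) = -4.35*c^4 + 20.76*c^3 - 2.88*c^2 + 3.54*c - 0.63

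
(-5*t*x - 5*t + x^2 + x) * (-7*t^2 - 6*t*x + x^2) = 35*t^3*x + 35*t^3 + 23*t^2*x^2 + 23*t^2*x - 11*t*x^3 - 11*t*x^2 + x^4 + x^3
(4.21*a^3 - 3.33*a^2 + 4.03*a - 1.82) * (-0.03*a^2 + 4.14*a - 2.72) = -0.1263*a^5 + 17.5293*a^4 - 25.3583*a^3 + 25.7964*a^2 - 18.4964*a + 4.9504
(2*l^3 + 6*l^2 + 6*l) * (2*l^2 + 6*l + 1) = 4*l^5 + 24*l^4 + 50*l^3 + 42*l^2 + 6*l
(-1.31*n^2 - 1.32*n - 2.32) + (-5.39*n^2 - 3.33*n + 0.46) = -6.7*n^2 - 4.65*n - 1.86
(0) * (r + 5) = 0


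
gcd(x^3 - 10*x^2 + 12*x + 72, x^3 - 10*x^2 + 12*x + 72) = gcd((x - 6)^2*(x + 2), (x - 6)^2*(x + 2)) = x^3 - 10*x^2 + 12*x + 72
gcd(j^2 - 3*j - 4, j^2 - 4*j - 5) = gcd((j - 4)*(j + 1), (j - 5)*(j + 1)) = j + 1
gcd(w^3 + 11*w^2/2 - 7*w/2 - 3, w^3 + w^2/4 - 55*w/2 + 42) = w + 6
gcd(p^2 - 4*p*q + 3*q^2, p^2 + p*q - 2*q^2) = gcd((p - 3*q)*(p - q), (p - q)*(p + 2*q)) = p - q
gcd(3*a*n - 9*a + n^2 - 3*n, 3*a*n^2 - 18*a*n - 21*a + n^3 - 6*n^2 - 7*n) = 3*a + n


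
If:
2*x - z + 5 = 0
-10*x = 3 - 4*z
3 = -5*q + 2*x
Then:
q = 14/5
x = 17/2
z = 22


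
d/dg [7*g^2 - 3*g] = 14*g - 3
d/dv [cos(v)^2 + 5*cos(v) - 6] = -(2*cos(v) + 5)*sin(v)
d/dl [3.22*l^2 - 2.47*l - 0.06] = 6.44*l - 2.47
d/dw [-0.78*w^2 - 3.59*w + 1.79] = -1.56*w - 3.59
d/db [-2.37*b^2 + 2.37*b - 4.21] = 2.37 - 4.74*b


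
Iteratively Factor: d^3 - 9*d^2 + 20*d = (d)*(d^2 - 9*d + 20) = d*(d - 4)*(d - 5)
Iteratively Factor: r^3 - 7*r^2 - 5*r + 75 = (r + 3)*(r^2 - 10*r + 25) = (r - 5)*(r + 3)*(r - 5)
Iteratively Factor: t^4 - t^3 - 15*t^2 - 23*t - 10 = (t + 2)*(t^3 - 3*t^2 - 9*t - 5) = (t + 1)*(t + 2)*(t^2 - 4*t - 5) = (t - 5)*(t + 1)*(t + 2)*(t + 1)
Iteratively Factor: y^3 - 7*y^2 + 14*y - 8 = (y - 4)*(y^2 - 3*y + 2) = (y - 4)*(y - 1)*(y - 2)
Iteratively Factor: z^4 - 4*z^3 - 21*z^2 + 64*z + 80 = (z - 4)*(z^3 - 21*z - 20) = (z - 4)*(z + 1)*(z^2 - z - 20) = (z - 5)*(z - 4)*(z + 1)*(z + 4)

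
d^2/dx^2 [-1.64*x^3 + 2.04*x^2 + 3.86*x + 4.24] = 4.08 - 9.84*x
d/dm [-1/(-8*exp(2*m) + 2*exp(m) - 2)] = (1 - 8*exp(m))*exp(m)/(2*(4*exp(2*m) - exp(m) + 1)^2)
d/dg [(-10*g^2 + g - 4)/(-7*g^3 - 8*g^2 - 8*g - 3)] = (-70*g^4 + 14*g^3 + 4*g^2 - 4*g - 35)/(49*g^6 + 112*g^5 + 176*g^4 + 170*g^3 + 112*g^2 + 48*g + 9)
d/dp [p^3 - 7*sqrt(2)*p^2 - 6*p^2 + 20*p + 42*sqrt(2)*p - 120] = 3*p^2 - 14*sqrt(2)*p - 12*p + 20 + 42*sqrt(2)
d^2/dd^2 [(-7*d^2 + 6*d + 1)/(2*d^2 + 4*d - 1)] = 10*(16*d^3 - 6*d^2 + 12*d + 7)/(8*d^6 + 48*d^5 + 84*d^4 + 16*d^3 - 42*d^2 + 12*d - 1)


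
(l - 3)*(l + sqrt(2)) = l^2 - 3*l + sqrt(2)*l - 3*sqrt(2)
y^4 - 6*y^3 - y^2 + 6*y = y*(y - 6)*(y - 1)*(y + 1)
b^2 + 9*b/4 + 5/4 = (b + 1)*(b + 5/4)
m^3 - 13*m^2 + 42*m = m*(m - 7)*(m - 6)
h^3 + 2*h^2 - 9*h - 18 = (h - 3)*(h + 2)*(h + 3)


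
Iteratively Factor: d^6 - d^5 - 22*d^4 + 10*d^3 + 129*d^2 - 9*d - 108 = (d - 1)*(d^5 - 22*d^3 - 12*d^2 + 117*d + 108) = (d - 4)*(d - 1)*(d^4 + 4*d^3 - 6*d^2 - 36*d - 27) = (d - 4)*(d - 3)*(d - 1)*(d^3 + 7*d^2 + 15*d + 9) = (d - 4)*(d - 3)*(d - 1)*(d + 3)*(d^2 + 4*d + 3) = (d - 4)*(d - 3)*(d - 1)*(d + 3)^2*(d + 1)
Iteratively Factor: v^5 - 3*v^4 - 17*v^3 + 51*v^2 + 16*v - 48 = (v - 4)*(v^4 + v^3 - 13*v^2 - v + 12) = (v - 4)*(v - 3)*(v^3 + 4*v^2 - v - 4) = (v - 4)*(v - 3)*(v - 1)*(v^2 + 5*v + 4) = (v - 4)*(v - 3)*(v - 1)*(v + 4)*(v + 1)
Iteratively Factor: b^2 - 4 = (b - 2)*(b + 2)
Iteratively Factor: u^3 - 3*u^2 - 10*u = (u - 5)*(u^2 + 2*u) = u*(u - 5)*(u + 2)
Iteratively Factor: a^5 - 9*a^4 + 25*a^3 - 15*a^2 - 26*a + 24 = (a - 2)*(a^4 - 7*a^3 + 11*a^2 + 7*a - 12) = (a - 3)*(a - 2)*(a^3 - 4*a^2 - a + 4) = (a - 4)*(a - 3)*(a - 2)*(a^2 - 1) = (a - 4)*(a - 3)*(a - 2)*(a + 1)*(a - 1)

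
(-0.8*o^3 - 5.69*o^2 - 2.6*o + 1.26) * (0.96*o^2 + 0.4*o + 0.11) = -0.768*o^5 - 5.7824*o^4 - 4.86*o^3 - 0.4563*o^2 + 0.218*o + 0.1386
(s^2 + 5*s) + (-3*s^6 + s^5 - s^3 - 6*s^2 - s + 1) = -3*s^6 + s^5 - s^3 - 5*s^2 + 4*s + 1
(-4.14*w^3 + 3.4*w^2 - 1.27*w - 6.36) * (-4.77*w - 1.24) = 19.7478*w^4 - 11.0844*w^3 + 1.8419*w^2 + 31.912*w + 7.8864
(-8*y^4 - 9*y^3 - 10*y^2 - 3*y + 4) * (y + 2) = -8*y^5 - 25*y^4 - 28*y^3 - 23*y^2 - 2*y + 8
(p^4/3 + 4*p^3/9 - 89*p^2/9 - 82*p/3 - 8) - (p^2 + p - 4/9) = p^4/3 + 4*p^3/9 - 98*p^2/9 - 85*p/3 - 68/9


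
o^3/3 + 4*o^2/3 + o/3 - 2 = (o/3 + 1)*(o - 1)*(o + 2)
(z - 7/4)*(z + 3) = z^2 + 5*z/4 - 21/4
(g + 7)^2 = g^2 + 14*g + 49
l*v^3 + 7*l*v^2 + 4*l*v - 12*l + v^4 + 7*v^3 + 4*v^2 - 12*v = (l + v)*(v - 1)*(v + 2)*(v + 6)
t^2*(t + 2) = t^3 + 2*t^2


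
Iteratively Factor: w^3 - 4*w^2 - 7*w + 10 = (w + 2)*(w^2 - 6*w + 5) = (w - 1)*(w + 2)*(w - 5)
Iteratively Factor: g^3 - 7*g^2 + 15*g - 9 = (g - 3)*(g^2 - 4*g + 3) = (g - 3)*(g - 1)*(g - 3)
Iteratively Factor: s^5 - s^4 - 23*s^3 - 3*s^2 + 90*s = (s + 3)*(s^4 - 4*s^3 - 11*s^2 + 30*s) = (s + 3)^2*(s^3 - 7*s^2 + 10*s) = s*(s + 3)^2*(s^2 - 7*s + 10) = s*(s - 2)*(s + 3)^2*(s - 5)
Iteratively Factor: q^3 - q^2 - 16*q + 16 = (q - 4)*(q^2 + 3*q - 4) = (q - 4)*(q - 1)*(q + 4)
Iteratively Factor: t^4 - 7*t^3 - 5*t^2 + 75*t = (t)*(t^3 - 7*t^2 - 5*t + 75) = t*(t - 5)*(t^2 - 2*t - 15) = t*(t - 5)^2*(t + 3)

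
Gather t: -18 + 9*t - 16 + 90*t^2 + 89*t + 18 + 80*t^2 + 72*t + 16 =170*t^2 + 170*t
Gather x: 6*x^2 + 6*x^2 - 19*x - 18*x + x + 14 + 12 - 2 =12*x^2 - 36*x + 24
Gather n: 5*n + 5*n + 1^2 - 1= 10*n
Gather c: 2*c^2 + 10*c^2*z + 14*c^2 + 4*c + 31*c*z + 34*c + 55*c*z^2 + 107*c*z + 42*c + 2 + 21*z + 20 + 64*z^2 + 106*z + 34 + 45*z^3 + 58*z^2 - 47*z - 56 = c^2*(10*z + 16) + c*(55*z^2 + 138*z + 80) + 45*z^3 + 122*z^2 + 80*z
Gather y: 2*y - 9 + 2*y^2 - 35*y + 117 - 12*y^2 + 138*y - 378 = -10*y^2 + 105*y - 270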